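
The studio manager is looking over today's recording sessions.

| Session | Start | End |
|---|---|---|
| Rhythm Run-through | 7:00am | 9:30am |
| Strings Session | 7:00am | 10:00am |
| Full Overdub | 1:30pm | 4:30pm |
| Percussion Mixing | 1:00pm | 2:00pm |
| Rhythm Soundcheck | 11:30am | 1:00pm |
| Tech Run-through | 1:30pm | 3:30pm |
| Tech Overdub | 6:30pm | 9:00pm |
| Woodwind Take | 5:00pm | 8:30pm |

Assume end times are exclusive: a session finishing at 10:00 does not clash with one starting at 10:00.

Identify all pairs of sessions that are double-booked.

Full Overdub & Percussion Mixing, Full Overdub & Tech Run-through, Percussion Mixing & Tech Run-through, Rhythm Run-through & Strings Session, Tech Overdub & Woodwind Take

Sorted by start: Rhythm Run-through, Strings Session, Rhythm Soundcheck, Percussion Mixing, Full Overdub, Tech Run-through, Woodwind Take, Tech Overdub.
Strings Session starts before Rhythm Run-through ends → Rhythm Run-through and Strings Session overlap.
Rhythm Soundcheck starts after Rhythm Run-through ends; Rhythm Run-through is clear from here.
Rhythm Soundcheck starts after Strings Session ends; Strings Session is clear from here.
Percussion Mixing starts exactly when Rhythm Soundcheck ends (back-to-back, no overlap); Rhythm Soundcheck is clear from here.
Full Overdub starts before Percussion Mixing ends → Percussion Mixing and Full Overdub overlap.
Tech Run-through starts before Percussion Mixing ends → Percussion Mixing and Tech Run-through overlap.
Woodwind Take starts after Percussion Mixing ends; Percussion Mixing is clear from here.
Tech Run-through starts before Full Overdub ends → Full Overdub and Tech Run-through overlap.
Woodwind Take starts after Full Overdub ends; Full Overdub is clear from here.
Woodwind Take starts after Tech Run-through ends; Tech Run-through is clear from here.
Tech Overdub starts before Woodwind Take ends → Woodwind Take and Tech Overdub overlap.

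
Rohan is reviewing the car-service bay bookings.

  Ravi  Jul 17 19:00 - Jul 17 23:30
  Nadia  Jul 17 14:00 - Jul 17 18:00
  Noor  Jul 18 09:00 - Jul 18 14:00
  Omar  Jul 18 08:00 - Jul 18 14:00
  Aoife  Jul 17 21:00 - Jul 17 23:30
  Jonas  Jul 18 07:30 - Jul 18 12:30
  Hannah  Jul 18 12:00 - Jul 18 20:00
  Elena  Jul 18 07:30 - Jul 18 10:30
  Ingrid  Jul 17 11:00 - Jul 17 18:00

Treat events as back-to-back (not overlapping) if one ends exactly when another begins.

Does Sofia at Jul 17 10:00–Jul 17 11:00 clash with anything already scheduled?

Ingrid: starts Jul 17 11:00 at or after Sofia ends Jul 17 11:00 → clear.
Nadia: starts Jul 17 14:00 at or after Sofia ends Jul 17 11:00 → clear.
Ravi: starts Jul 17 19:00 at or after Sofia ends Jul 17 11:00 → clear.
Aoife: starts Jul 17 21:00 at or after Sofia ends Jul 17 11:00 → clear.
Elena: starts Jul 18 07:30 at or after Sofia ends Jul 17 11:00 → clear.
Jonas: starts Jul 18 07:30 at or after Sofia ends Jul 17 11:00 → clear.
Omar: starts Jul 18 08:00 at or after Sofia ends Jul 17 11:00 → clear.
Noor: starts Jul 18 09:00 at or after Sofia ends Jul 17 11:00 → clear.
Hannah: starts Jul 18 12:00 at or after Sofia ends Jul 17 11:00 → clear.

No — it doesn't clash with anything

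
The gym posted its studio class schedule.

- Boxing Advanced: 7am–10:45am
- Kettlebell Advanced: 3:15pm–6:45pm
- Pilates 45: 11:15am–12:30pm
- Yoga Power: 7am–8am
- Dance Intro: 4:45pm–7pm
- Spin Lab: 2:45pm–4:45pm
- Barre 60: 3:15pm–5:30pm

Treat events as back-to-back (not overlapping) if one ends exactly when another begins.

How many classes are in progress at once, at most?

3

Sweep the timeline, counting +1 at each start and −1 at each end (ends before starts at a tie):
7am start Boxing Advanced → 1
7am start Yoga Power → 2
8am end Yoga Power → 1
10:45am end Boxing Advanced → 0
11:15am start Pilates 45 → 1
12:30pm end Pilates 45 → 0
2:45pm start Spin Lab → 1
3:15pm start Barre 60 → 2
3:15pm start Kettlebell Advanced → 3
4:45pm end Spin Lab → 2
4:45pm start Dance Intro → 3
5:30pm end Barre 60 → 2
6:45pm end Kettlebell Advanced → 1
7pm end Dance Intro → 0
Peak is 3, at 3:15pm (Barre 60, Kettlebell Advanced, Spin Lab).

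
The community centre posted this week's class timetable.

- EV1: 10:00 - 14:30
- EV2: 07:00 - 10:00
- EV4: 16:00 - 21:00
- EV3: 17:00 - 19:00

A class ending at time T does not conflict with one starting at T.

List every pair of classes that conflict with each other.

Check each pair: they overlap iff neither finishes before the other starts.
Sorted by start: EV2, EV1, EV4, EV3.
EV1 starts exactly when EV2 ends (back-to-back, no overlap), so nothing later overlaps EV2 either.
EV4 starts after EV1 ends, so nothing later overlaps EV1 either.
EV3 starts before EV4 ends → EV4 and EV3 overlap.

EV3 & EV4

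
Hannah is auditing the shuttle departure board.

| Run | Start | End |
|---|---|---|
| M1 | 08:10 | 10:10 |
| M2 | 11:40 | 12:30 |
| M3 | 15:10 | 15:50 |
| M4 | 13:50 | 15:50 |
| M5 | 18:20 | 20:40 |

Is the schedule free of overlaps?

Sorted by start: M1, M2, M4, M3, M5.
M2 starts after M1 ends — done with M1.
M4 starts after M2 ends — done with M2.
M3 starts before M4 ends → M4 and M3 overlap.
That's a conflict, so the schedule is not conflict-free.

No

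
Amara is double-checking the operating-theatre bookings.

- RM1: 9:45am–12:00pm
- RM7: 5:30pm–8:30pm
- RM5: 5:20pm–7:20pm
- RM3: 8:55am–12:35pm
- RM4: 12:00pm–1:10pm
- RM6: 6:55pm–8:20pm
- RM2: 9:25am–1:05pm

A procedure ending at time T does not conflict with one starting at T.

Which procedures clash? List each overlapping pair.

RM1 & RM2, RM1 & RM3, RM2 & RM3, RM2 & RM4, RM3 & RM4, RM5 & RM6, RM5 & RM7, RM6 & RM7

Two intervals overlap when each starts before the other ends.
Sorted by start: RM3, RM2, RM1, RM4, RM5, RM7, RM6.
RM2 starts before RM3 ends → RM3 and RM2 overlap.
RM1 starts before RM3 ends → RM3 and RM1 overlap.
RM4 starts before RM3 ends → RM3 and RM4 overlap.
RM5 starts after RM3 ends; RM3 is clear from here.
RM1 starts before RM2 ends → RM2 and RM1 overlap.
RM4 starts before RM2 ends → RM2 and RM4 overlap.
RM5 starts after RM2 ends; RM2 is clear from here.
RM4 starts exactly when RM1 ends (back-to-back, no overlap); RM1 is clear from here.
RM5 starts after RM4 ends; RM4 is clear from here.
RM7 starts before RM5 ends → RM5 and RM7 overlap.
RM6 starts before RM5 ends → RM5 and RM6 overlap.
RM6 starts before RM7 ends → RM7 and RM6 overlap.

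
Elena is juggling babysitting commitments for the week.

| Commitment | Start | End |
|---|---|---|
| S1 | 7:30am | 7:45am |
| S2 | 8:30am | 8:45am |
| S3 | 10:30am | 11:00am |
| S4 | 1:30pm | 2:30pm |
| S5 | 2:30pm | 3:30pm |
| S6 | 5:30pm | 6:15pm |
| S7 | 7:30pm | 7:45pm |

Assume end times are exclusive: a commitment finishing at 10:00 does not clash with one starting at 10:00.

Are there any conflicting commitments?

No

Sorted by start: S1, S2, S3, S4, S5, S6, S7.
S2 starts after S1 ends, so S1 has no further overlaps.
S3 starts after S2 ends, so S2 has no further overlaps.
S4 starts after S3 ends, so S3 has no further overlaps.
S5 starts exactly when S4 ends (back-to-back, no overlap), so S4 has no further overlaps.
S6 starts after S5 ends, so S5 has no further overlaps.
S7 starts after S6 ends.
Every pair is clear; the schedule has no overlaps.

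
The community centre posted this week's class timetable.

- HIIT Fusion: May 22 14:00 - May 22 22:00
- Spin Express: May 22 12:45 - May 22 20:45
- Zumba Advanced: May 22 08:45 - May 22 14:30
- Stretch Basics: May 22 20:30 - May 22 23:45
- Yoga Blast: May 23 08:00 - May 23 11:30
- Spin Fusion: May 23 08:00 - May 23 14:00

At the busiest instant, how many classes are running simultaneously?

Walk through starts and ends in time order (an end at T is processed before a start at T):
May 22 08:45 start Zumba Advanced → 1
May 22 12:45 start Spin Express → 2
May 22 14:00 start HIIT Fusion → 3
May 22 14:30 end Zumba Advanced → 2
May 22 20:30 start Stretch Basics → 3
May 22 20:45 end Spin Express → 2
May 22 22:00 end HIIT Fusion → 1
May 22 23:45 end Stretch Basics → 0
May 23 08:00 start Spin Fusion → 1
May 23 08:00 start Yoga Blast → 2
May 23 11:30 end Yoga Blast → 1
May 23 14:00 end Spin Fusion → 0
Peak is 3, at May 22 14:00 (HIIT Fusion, Spin Express, Zumba Advanced).

3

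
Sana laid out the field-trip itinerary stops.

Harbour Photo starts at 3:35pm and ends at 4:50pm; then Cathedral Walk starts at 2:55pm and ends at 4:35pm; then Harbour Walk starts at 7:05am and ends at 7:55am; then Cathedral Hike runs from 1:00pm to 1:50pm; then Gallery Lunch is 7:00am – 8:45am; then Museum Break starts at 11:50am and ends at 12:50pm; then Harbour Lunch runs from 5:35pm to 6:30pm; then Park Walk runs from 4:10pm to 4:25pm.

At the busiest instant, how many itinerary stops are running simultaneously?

3

Walk through starts and ends in time order (an end at T is processed before a start at T):
7:00am start Gallery Lunch → 1
7:05am start Harbour Walk → 2
7:55am end Harbour Walk → 1
8:45am end Gallery Lunch → 0
11:50am start Museum Break → 1
12:50pm end Museum Break → 0
1:00pm start Cathedral Hike → 1
1:50pm end Cathedral Hike → 0
2:55pm start Cathedral Walk → 1
3:35pm start Harbour Photo → 2
4:10pm start Park Walk → 3
4:25pm end Park Walk → 2
4:35pm end Cathedral Walk → 1
4:50pm end Harbour Photo → 0
5:35pm start Harbour Lunch → 1
6:30pm end Harbour Lunch → 0
Peak is 3, at 4:10pm (Cathedral Walk, Harbour Photo, Park Walk).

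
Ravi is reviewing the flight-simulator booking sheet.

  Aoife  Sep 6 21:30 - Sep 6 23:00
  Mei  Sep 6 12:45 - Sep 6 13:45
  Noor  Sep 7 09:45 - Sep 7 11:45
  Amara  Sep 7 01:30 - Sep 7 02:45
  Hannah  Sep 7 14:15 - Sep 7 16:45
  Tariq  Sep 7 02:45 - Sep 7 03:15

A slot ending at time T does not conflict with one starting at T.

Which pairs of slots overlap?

Sorted by start: Mei, Aoife, Amara, Tariq, Noor, Hannah.
Aoife starts after Mei ends, so nothing later overlaps Mei either.
Amara starts after Aoife ends, so nothing later overlaps Aoife either.
Tariq starts exactly when Amara ends (back-to-back, no overlap), so nothing later overlaps Amara either.
Noor starts after Tariq ends, so nothing later overlaps Tariq either.
Hannah starts after Noor ends.

no conflicts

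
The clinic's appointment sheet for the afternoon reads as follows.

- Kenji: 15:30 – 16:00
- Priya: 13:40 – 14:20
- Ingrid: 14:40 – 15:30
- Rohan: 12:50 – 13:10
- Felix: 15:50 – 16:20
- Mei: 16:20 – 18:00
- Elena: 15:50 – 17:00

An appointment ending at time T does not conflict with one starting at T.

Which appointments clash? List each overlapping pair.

Sorted by start: Rohan, Priya, Ingrid, Kenji, Felix, Elena, Mei.
Priya starts after Rohan ends — done with Rohan.
Ingrid starts after Priya ends — done with Priya.
Kenji starts exactly when Ingrid ends (back-to-back, no overlap) — done with Ingrid.
Felix starts before Kenji ends → Kenji and Felix overlap.
Elena starts before Kenji ends → Kenji and Elena overlap.
Mei starts after Kenji ends.
Elena starts before Felix ends → Felix and Elena overlap.
Mei starts exactly when Felix ends (back-to-back, no overlap).
Mei starts before Elena ends → Elena and Mei overlap.

Elena & Felix, Elena & Kenji, Elena & Mei, Felix & Kenji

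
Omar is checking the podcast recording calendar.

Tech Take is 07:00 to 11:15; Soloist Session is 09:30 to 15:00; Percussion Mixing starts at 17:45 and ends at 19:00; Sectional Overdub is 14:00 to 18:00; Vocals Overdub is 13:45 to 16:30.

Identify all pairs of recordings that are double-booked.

Sorted by start: Tech Take, Soloist Session, Vocals Overdub, Sectional Overdub, Percussion Mixing.
Soloist Session starts before Tech Take ends → Tech Take and Soloist Session overlap.
Vocals Overdub starts after Tech Take ends; Tech Take is clear from here.
Vocals Overdub starts before Soloist Session ends → Soloist Session and Vocals Overdub overlap.
Sectional Overdub starts before Soloist Session ends → Soloist Session and Sectional Overdub overlap.
Percussion Mixing starts after Soloist Session ends.
Sectional Overdub starts before Vocals Overdub ends → Vocals Overdub and Sectional Overdub overlap.
Percussion Mixing starts after Vocals Overdub ends.
Percussion Mixing starts before Sectional Overdub ends → Sectional Overdub and Percussion Mixing overlap.

Percussion Mixing & Sectional Overdub, Sectional Overdub & Soloist Session, Sectional Overdub & Vocals Overdub, Soloist Session & Tech Take, Soloist Session & Vocals Overdub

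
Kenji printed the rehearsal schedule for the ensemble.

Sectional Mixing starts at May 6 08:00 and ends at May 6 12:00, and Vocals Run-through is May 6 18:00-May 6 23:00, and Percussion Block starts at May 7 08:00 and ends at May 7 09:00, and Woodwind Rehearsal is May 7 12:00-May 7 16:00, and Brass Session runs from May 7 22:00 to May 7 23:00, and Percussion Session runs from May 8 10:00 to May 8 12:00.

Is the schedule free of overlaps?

Yes

Check each pair: they overlap iff neither finishes before the other starts.
Sorted by start: Sectional Mixing, Vocals Run-through, Percussion Block, Woodwind Rehearsal, Brass Session, Percussion Session.
Vocals Run-through starts after Sectional Mixing ends — done with Sectional Mixing.
Percussion Block starts after Vocals Run-through ends — done with Vocals Run-through.
Woodwind Rehearsal starts after Percussion Block ends — done with Percussion Block.
Brass Session starts after Woodwind Rehearsal ends — done with Woodwind Rehearsal.
Percussion Session starts after Brass Session ends.
Every pair is clear; the schedule has no overlaps.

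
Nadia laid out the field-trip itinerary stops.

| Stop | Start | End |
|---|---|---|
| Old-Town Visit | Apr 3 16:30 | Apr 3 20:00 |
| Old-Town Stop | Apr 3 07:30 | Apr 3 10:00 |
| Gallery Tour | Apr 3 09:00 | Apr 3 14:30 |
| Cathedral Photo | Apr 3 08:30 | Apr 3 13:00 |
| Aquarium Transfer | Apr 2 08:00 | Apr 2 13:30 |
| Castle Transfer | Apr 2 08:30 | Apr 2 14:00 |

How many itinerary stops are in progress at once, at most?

3

Sort all start/end points and keep a running count:
Apr 2 08:00 start Aquarium Transfer → 1
Apr 2 08:30 start Castle Transfer → 2
Apr 2 13:30 end Aquarium Transfer → 1
Apr 2 14:00 end Castle Transfer → 0
Apr 3 07:30 start Old-Town Stop → 1
Apr 3 08:30 start Cathedral Photo → 2
Apr 3 09:00 start Gallery Tour → 3
Apr 3 10:00 end Old-Town Stop → 2
Apr 3 13:00 end Cathedral Photo → 1
Apr 3 14:30 end Gallery Tour → 0
Apr 3 16:30 start Old-Town Visit → 1
Apr 3 20:00 end Old-Town Visit → 0
Peak is 3, at Apr 3 09:00 (Cathedral Photo, Gallery Tour, Old-Town Stop).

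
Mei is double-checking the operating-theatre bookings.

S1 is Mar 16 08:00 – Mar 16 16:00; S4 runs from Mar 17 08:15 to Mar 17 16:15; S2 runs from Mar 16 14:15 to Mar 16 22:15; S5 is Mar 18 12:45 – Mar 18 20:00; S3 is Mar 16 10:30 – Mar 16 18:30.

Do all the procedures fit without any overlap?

Sorted by start: S1, S3, S2, S4, S5.
S3 starts before S1 ends → S1 and S3 overlap.
That's a conflict, so the schedule is not conflict-free.

No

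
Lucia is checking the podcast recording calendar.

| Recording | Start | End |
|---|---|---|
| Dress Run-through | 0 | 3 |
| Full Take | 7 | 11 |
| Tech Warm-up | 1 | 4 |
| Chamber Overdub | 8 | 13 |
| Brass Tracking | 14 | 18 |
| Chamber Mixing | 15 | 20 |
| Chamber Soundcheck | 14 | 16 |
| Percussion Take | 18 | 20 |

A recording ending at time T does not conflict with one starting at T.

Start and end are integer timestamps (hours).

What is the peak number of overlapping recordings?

3

Sweep the timeline, counting +1 at each start and −1 at each end (ends before starts at a tie):
0 start Dress Run-through → 1
1 start Tech Warm-up → 2
3 end Dress Run-through → 1
4 end Tech Warm-up → 0
7 start Full Take → 1
8 start Chamber Overdub → 2
11 end Full Take → 1
13 end Chamber Overdub → 0
14 start Brass Tracking → 1
14 start Chamber Soundcheck → 2
15 start Chamber Mixing → 3
16 end Chamber Soundcheck → 2
18 end Brass Tracking → 1
18 start Percussion Take → 2
20 end Chamber Mixing → 1
20 end Percussion Take → 0
Peak is 3, at 15 (Brass Tracking, Chamber Mixing, Chamber Soundcheck).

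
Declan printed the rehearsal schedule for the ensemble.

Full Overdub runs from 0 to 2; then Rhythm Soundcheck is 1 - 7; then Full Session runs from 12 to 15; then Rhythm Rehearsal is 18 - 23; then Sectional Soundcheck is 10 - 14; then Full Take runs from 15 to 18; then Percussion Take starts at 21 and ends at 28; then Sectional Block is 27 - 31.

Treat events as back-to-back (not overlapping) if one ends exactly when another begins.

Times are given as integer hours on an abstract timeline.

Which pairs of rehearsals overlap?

Two intervals overlap when each starts before the other ends.
Sorted by start: Full Overdub, Rhythm Soundcheck, Sectional Soundcheck, Full Session, Full Take, Rhythm Rehearsal, Percussion Take, Sectional Block.
Rhythm Soundcheck starts before Full Overdub ends → Full Overdub and Rhythm Soundcheck overlap.
Sectional Soundcheck starts after Full Overdub ends, so Full Overdub has no further overlaps.
Sectional Soundcheck starts after Rhythm Soundcheck ends, so Rhythm Soundcheck has no further overlaps.
Full Session starts before Sectional Soundcheck ends → Sectional Soundcheck and Full Session overlap.
Full Take starts after Sectional Soundcheck ends, so Sectional Soundcheck has no further overlaps.
Full Take starts exactly when Full Session ends (back-to-back, no overlap), so Full Session has no further overlaps.
Rhythm Rehearsal starts exactly when Full Take ends (back-to-back, no overlap), so Full Take has no further overlaps.
Percussion Take starts before Rhythm Rehearsal ends → Rhythm Rehearsal and Percussion Take overlap.
Sectional Block starts after Rhythm Rehearsal ends.
Sectional Block starts before Percussion Take ends → Percussion Take and Sectional Block overlap.

Full Overdub & Rhythm Soundcheck, Full Session & Sectional Soundcheck, Percussion Take & Rhythm Rehearsal, Percussion Take & Sectional Block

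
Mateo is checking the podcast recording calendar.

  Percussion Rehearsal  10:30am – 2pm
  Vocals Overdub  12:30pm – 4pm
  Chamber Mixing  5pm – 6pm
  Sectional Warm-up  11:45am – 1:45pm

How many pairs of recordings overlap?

3

Sorted by start: Percussion Rehearsal, Sectional Warm-up, Vocals Overdub, Chamber Mixing.
Sectional Warm-up starts before Percussion Rehearsal ends → Percussion Rehearsal and Sectional Warm-up overlap.
Vocals Overdub starts before Percussion Rehearsal ends → Percussion Rehearsal and Vocals Overdub overlap.
Chamber Mixing starts after Percussion Rehearsal ends.
Vocals Overdub starts before Sectional Warm-up ends → Sectional Warm-up and Vocals Overdub overlap.
Chamber Mixing starts after Sectional Warm-up ends.
Chamber Mixing starts after Vocals Overdub ends.
Overlapping pairs: Percussion Rehearsal & Sectional Warm-up, Percussion Rehearsal & Vocals Overdub, Sectional Warm-up & Vocals Overdub — 3 in total.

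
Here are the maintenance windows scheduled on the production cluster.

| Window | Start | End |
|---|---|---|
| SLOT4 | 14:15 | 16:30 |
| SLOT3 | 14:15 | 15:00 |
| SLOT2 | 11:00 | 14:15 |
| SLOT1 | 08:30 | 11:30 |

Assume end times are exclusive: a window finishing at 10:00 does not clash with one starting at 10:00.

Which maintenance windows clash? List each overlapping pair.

Check each pair: they overlap iff neither finishes before the other starts.
Sorted by start: SLOT1, SLOT2, SLOT3, SLOT4.
SLOT2 starts before SLOT1 ends → SLOT1 and SLOT2 overlap.
SLOT3 starts after SLOT1 ends — done with SLOT1.
SLOT3 starts exactly when SLOT2 ends (back-to-back, no overlap) — done with SLOT2.
SLOT4 starts before SLOT3 ends → SLOT3 and SLOT4 overlap.

SLOT1 & SLOT2, SLOT3 & SLOT4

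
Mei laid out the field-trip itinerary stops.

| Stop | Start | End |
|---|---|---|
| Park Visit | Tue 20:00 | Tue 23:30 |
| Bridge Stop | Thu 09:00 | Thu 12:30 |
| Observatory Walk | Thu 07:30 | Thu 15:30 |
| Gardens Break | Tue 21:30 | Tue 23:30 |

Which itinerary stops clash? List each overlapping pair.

Bridge Stop & Observatory Walk, Gardens Break & Park Visit

Sorted by start: Park Visit, Gardens Break, Observatory Walk, Bridge Stop.
Gardens Break starts before Park Visit ends → Park Visit and Gardens Break overlap.
Observatory Walk starts after Park Visit ends, so nothing later overlaps Park Visit either.
Observatory Walk starts after Gardens Break ends, so nothing later overlaps Gardens Break either.
Bridge Stop starts before Observatory Walk ends → Observatory Walk and Bridge Stop overlap.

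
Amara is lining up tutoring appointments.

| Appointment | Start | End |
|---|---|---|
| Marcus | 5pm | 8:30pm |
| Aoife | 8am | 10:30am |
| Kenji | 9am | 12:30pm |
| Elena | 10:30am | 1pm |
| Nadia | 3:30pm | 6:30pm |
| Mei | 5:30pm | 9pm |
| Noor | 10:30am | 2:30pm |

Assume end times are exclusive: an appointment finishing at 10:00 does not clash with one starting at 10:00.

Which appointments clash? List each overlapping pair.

Aoife & Kenji, Elena & Kenji, Elena & Noor, Kenji & Noor, Marcus & Mei, Marcus & Nadia, Mei & Nadia

Sorted by start: Aoife, Kenji, Noor, Elena, Nadia, Marcus, Mei.
Kenji starts before Aoife ends → Aoife and Kenji overlap.
Noor starts exactly when Aoife ends (back-to-back, no overlap) — done with Aoife.
Noor starts before Kenji ends → Kenji and Noor overlap.
Elena starts before Kenji ends → Kenji and Elena overlap.
Nadia starts after Kenji ends — done with Kenji.
Elena starts before Noor ends → Noor and Elena overlap.
Nadia starts after Noor ends — done with Noor.
Nadia starts after Elena ends — done with Elena.
Marcus starts before Nadia ends → Nadia and Marcus overlap.
Mei starts before Nadia ends → Nadia and Mei overlap.
Mei starts before Marcus ends → Marcus and Mei overlap.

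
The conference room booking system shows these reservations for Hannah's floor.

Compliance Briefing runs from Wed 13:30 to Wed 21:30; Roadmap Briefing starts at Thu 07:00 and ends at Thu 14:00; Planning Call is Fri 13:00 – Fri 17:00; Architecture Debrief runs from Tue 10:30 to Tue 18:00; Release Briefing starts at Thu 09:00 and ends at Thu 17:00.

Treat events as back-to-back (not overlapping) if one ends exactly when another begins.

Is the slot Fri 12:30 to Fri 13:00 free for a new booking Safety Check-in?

Architecture Debrief: ends Tue 18:00 at or before Safety Check-in starts Fri 12:30 → clear.
Compliance Briefing: ends Wed 21:30 at or before Safety Check-in starts Fri 12:30 → clear.
Roadmap Briefing: ends Thu 14:00 at or before Safety Check-in starts Fri 12:30 → clear.
Release Briefing: ends Thu 17:00 at or before Safety Check-in starts Fri 12:30 → clear.
Planning Call: starts Fri 13:00 at or after Safety Check-in ends Fri 13:00 → clear.

Yes — the slot is free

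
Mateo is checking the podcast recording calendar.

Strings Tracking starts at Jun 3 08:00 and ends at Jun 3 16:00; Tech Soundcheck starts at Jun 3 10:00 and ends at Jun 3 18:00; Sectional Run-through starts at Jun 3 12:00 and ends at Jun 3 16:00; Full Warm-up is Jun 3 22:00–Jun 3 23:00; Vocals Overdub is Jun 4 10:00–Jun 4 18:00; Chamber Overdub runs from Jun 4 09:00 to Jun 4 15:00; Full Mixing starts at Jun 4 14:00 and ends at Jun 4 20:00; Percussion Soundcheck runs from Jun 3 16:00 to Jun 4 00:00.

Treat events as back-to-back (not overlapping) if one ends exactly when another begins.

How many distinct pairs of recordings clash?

8

Check each pair: they overlap iff neither finishes before the other starts.
Sorted by start: Strings Tracking, Tech Soundcheck, Sectional Run-through, Percussion Soundcheck, Full Warm-up, Chamber Overdub, Vocals Overdub, Full Mixing.
Tech Soundcheck starts before Strings Tracking ends → Strings Tracking and Tech Soundcheck overlap.
Sectional Run-through starts before Strings Tracking ends → Strings Tracking and Sectional Run-through overlap.
Percussion Soundcheck starts exactly when Strings Tracking ends (back-to-back, no overlap), so Strings Tracking has no further overlaps.
Sectional Run-through starts before Tech Soundcheck ends → Tech Soundcheck and Sectional Run-through overlap.
Percussion Soundcheck starts before Tech Soundcheck ends → Tech Soundcheck and Percussion Soundcheck overlap.
Full Warm-up starts after Tech Soundcheck ends, so Tech Soundcheck has no further overlaps.
Percussion Soundcheck starts exactly when Sectional Run-through ends (back-to-back, no overlap), so Sectional Run-through has no further overlaps.
Full Warm-up starts before Percussion Soundcheck ends → Percussion Soundcheck and Full Warm-up overlap.
Chamber Overdub starts after Percussion Soundcheck ends, so Percussion Soundcheck has no further overlaps.
Chamber Overdub starts after Full Warm-up ends, so Full Warm-up has no further overlaps.
Vocals Overdub starts before Chamber Overdub ends → Chamber Overdub and Vocals Overdub overlap.
Full Mixing starts before Chamber Overdub ends → Chamber Overdub and Full Mixing overlap.
Full Mixing starts before Vocals Overdub ends → Vocals Overdub and Full Mixing overlap.
Overlapping pairs: Chamber Overdub & Full Mixing, Chamber Overdub & Vocals Overdub, Full Mixing & Vocals Overdub, Full Warm-up & Percussion Soundcheck, Percussion Soundcheck & Tech Soundcheck, Sectional Run-through & Strings Tracking, Sectional Run-through & Tech Soundcheck, Strings Tracking & Tech Soundcheck — 8 in total.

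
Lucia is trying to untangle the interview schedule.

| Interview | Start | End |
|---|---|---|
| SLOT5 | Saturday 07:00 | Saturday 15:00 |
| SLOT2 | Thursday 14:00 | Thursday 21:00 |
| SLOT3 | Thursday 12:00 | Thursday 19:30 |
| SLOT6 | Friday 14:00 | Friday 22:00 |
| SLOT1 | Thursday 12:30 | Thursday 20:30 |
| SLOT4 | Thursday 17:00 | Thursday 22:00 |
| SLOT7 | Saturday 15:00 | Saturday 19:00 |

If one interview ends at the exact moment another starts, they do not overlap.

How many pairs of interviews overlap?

Sorted by start: SLOT3, SLOT1, SLOT2, SLOT4, SLOT6, SLOT5, SLOT7.
SLOT1 starts before SLOT3 ends → SLOT3 and SLOT1 overlap.
SLOT2 starts before SLOT3 ends → SLOT3 and SLOT2 overlap.
SLOT4 starts before SLOT3 ends → SLOT3 and SLOT4 overlap.
SLOT6 starts after SLOT3 ends, so nothing later overlaps SLOT3 either.
SLOT2 starts before SLOT1 ends → SLOT1 and SLOT2 overlap.
SLOT4 starts before SLOT1 ends → SLOT1 and SLOT4 overlap.
SLOT6 starts after SLOT1 ends, so nothing later overlaps SLOT1 either.
SLOT4 starts before SLOT2 ends → SLOT2 and SLOT4 overlap.
SLOT6 starts after SLOT2 ends, so nothing later overlaps SLOT2 either.
SLOT6 starts after SLOT4 ends, so nothing later overlaps SLOT4 either.
SLOT5 starts after SLOT6 ends, so nothing later overlaps SLOT6 either.
SLOT7 starts exactly when SLOT5 ends (back-to-back, no overlap).
Overlapping pairs: SLOT1 & SLOT2, SLOT1 & SLOT3, SLOT1 & SLOT4, SLOT2 & SLOT3, SLOT2 & SLOT4, SLOT3 & SLOT4 — 6 in total.

6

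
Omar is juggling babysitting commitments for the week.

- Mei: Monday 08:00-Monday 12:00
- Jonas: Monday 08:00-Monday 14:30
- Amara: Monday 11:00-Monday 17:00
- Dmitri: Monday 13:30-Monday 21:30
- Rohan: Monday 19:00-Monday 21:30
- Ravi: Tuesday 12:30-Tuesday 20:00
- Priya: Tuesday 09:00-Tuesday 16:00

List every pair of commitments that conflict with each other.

Two intervals overlap when each starts before the other ends.
Sorted by start: Mei, Jonas, Amara, Dmitri, Rohan, Priya, Ravi.
Jonas starts before Mei ends → Mei and Jonas overlap.
Amara starts before Mei ends → Mei and Amara overlap.
Dmitri starts after Mei ends; Mei is clear from here.
Amara starts before Jonas ends → Jonas and Amara overlap.
Dmitri starts before Jonas ends → Jonas and Dmitri overlap.
Rohan starts after Jonas ends; Jonas is clear from here.
Dmitri starts before Amara ends → Amara and Dmitri overlap.
Rohan starts after Amara ends; Amara is clear from here.
Rohan starts before Dmitri ends → Dmitri and Rohan overlap.
Priya starts after Dmitri ends; Dmitri is clear from here.
Priya starts after Rohan ends; Rohan is clear from here.
Ravi starts before Priya ends → Priya and Ravi overlap.

Amara & Dmitri, Amara & Jonas, Amara & Mei, Dmitri & Jonas, Dmitri & Rohan, Jonas & Mei, Priya & Ravi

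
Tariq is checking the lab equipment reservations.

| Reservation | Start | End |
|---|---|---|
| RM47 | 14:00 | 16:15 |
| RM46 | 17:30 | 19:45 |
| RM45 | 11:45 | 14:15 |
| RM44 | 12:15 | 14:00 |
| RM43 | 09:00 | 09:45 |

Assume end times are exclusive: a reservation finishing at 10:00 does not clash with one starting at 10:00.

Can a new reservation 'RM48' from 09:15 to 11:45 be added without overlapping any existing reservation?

No — it overlaps RM43

RM43: starts 09:00 before RM48 ends 11:45, and ends 09:45 after RM48 starts 09:15 → overlap.
RM45: starts 11:45 at or after RM48 ends 11:45 → clear.
RM44: starts 12:15 at or after RM48 ends 11:45 → clear.
RM47: starts 14:00 at or after RM48 ends 11:45 → clear.
RM46: starts 17:30 at or after RM48 ends 11:45 → clear.
RM48 overlaps RM43.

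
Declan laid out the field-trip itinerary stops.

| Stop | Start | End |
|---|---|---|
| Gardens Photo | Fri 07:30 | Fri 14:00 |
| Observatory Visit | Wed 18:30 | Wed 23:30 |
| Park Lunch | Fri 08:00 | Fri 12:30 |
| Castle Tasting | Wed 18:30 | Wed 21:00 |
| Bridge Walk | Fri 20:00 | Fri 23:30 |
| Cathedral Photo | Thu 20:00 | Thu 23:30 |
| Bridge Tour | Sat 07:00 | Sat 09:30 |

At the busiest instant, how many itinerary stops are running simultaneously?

2

Sort all start/end points and keep a running count:
Wed 18:30 start Castle Tasting → 1
Wed 18:30 start Observatory Visit → 2
Wed 21:00 end Castle Tasting → 1
Wed 23:30 end Observatory Visit → 0
Thu 20:00 start Cathedral Photo → 1
Thu 23:30 end Cathedral Photo → 0
Fri 07:30 start Gardens Photo → 1
Fri 08:00 start Park Lunch → 2
Fri 12:30 end Park Lunch → 1
Fri 14:00 end Gardens Photo → 0
Fri 20:00 start Bridge Walk → 1
Fri 23:30 end Bridge Walk → 0
Sat 07:00 start Bridge Tour → 1
Sat 09:30 end Bridge Tour → 0
Peak is 2, at Wed 18:30 (Castle Tasting, Observatory Visit).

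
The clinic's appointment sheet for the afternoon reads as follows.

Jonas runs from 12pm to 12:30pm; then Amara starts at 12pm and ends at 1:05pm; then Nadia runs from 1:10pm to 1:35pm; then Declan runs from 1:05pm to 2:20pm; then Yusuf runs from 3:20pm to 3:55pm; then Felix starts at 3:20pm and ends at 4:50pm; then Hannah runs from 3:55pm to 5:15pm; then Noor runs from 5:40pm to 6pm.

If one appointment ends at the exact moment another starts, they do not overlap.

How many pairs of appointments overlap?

Sorted by start: Jonas, Amara, Declan, Nadia, Yusuf, Felix, Hannah, Noor.
Amara starts before Jonas ends → Jonas and Amara overlap.
Declan starts after Jonas ends; Jonas is clear from here.
Declan starts exactly when Amara ends (back-to-back, no overlap); Amara is clear from here.
Nadia starts before Declan ends → Declan and Nadia overlap.
Yusuf starts after Declan ends; Declan is clear from here.
Yusuf starts after Nadia ends; Nadia is clear from here.
Felix starts before Yusuf ends → Yusuf and Felix overlap.
Hannah starts exactly when Yusuf ends (back-to-back, no overlap); Yusuf is clear from here.
Hannah starts before Felix ends → Felix and Hannah overlap.
Noor starts after Felix ends.
Noor starts after Hannah ends.
Overlapping pairs: Amara & Jonas, Declan & Nadia, Felix & Hannah, Felix & Yusuf — 4 in total.

4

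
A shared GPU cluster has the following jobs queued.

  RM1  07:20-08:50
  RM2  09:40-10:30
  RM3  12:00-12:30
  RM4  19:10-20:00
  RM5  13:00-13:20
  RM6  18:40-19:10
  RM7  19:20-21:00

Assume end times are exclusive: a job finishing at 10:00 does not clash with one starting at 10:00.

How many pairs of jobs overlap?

Sorted by start: RM1, RM2, RM3, RM5, RM6, RM4, RM7.
RM2 starts after RM1 ends, so nothing later overlaps RM1 either.
RM3 starts after RM2 ends, so nothing later overlaps RM2 either.
RM5 starts after RM3 ends, so nothing later overlaps RM3 either.
RM6 starts after RM5 ends, so nothing later overlaps RM5 either.
RM4 starts exactly when RM6 ends (back-to-back, no overlap), so nothing later overlaps RM6 either.
RM7 starts before RM4 ends → RM4 and RM7 overlap.
Overlapping pairs: RM4 & RM7 — 1 in total.

1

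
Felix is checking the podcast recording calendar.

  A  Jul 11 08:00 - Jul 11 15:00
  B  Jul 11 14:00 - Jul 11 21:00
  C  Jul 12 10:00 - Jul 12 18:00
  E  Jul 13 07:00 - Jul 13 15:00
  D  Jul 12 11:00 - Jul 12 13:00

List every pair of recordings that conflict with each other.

A & B, C & D

Sorted by start: A, B, C, D, E.
B starts before A ends → A and B overlap.
C starts after A ends, so A has no further overlaps.
C starts after B ends, so B has no further overlaps.
D starts before C ends → C and D overlap.
E starts after C ends.
E starts after D ends.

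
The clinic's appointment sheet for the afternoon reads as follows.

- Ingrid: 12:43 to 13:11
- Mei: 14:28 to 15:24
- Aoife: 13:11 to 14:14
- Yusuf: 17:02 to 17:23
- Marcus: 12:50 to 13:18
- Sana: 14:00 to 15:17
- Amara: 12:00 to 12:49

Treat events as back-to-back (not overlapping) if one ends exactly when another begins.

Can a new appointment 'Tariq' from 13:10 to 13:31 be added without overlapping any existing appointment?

Amara: ends 12:49 at or before Tariq starts 13:10 → clear.
Ingrid: starts 12:43 before Tariq ends 13:31, and ends 13:11 after Tariq starts 13:10 → overlap.
Marcus: starts 12:50 before Tariq ends 13:31, and ends 13:18 after Tariq starts 13:10 → overlap.
Aoife: starts 13:11 before Tariq ends 13:31, and ends 14:14 after Tariq starts 13:10 → overlap.
Sana: starts 14:00 at or after Tariq ends 13:31 → clear.
Mei: starts 14:28 at or after Tariq ends 13:31 → clear.
Yusuf: starts 17:02 at or after Tariq ends 13:31 → clear.
Tariq overlaps Ingrid, Marcus, Aoife.

No — it overlaps Aoife, Ingrid, Marcus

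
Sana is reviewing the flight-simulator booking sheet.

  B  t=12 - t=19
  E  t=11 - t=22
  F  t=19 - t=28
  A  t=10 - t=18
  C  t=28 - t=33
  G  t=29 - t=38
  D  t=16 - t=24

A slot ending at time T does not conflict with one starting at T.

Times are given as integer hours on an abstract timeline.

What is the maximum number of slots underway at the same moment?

4

Sweep the timeline, counting +1 at each start and −1 at each end (ends before starts at a tie):
t=10 start A → 1
t=11 start E → 2
t=12 start B → 3
t=16 start D → 4
t=18 end A → 3
t=19 end B → 2
t=19 start F → 3
t=22 end E → 2
t=24 end D → 1
t=28 end F → 0
t=28 start C → 1
t=29 start G → 2
t=33 end C → 1
t=38 end G → 0
Peak is 4, at t=16 (A, B, D, E).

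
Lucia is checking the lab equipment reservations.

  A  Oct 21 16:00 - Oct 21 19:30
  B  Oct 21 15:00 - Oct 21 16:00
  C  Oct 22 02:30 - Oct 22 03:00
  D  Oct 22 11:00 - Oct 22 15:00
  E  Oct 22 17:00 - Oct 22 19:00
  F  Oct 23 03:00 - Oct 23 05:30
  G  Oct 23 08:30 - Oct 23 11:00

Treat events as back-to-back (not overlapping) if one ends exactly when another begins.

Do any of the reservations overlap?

Sorted by start: B, A, C, D, E, F, G.
A starts exactly when B ends (back-to-back, no overlap), so B has no further overlaps.
C starts after A ends, so A has no further overlaps.
D starts after C ends, so C has no further overlaps.
E starts after D ends, so D has no further overlaps.
F starts after E ends, so E has no further overlaps.
G starts after F ends.
Every pair is clear; the schedule has no overlaps.

No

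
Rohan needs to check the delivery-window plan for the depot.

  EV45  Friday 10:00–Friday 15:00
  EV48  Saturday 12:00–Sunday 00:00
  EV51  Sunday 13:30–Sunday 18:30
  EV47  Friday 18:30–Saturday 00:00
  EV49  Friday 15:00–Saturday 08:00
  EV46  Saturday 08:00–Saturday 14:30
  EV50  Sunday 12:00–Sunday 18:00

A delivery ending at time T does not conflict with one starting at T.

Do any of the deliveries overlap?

Yes

Check each pair: they overlap iff neither finishes before the other starts.
Sorted by start: EV45, EV49, EV47, EV46, EV48, EV50, EV51.
EV49 starts exactly when EV45 ends (back-to-back, no overlap) — done with EV45.
EV47 starts before EV49 ends → EV49 and EV47 overlap.
That's a conflict, so the schedule is not conflict-free.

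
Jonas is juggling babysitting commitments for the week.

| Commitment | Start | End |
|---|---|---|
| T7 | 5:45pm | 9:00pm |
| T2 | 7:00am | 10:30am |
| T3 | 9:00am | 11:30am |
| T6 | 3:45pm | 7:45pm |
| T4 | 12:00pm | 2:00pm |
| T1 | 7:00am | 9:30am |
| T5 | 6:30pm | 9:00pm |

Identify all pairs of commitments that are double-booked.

T1 & T2, T1 & T3, T2 & T3, T5 & T6, T5 & T7, T6 & T7

Sorted by start: T1, T2, T3, T4, T6, T7, T5.
T2 starts before T1 ends → T1 and T2 overlap.
T3 starts before T1 ends → T1 and T3 overlap.
T4 starts after T1 ends, so nothing later overlaps T1 either.
T3 starts before T2 ends → T2 and T3 overlap.
T4 starts after T2 ends, so nothing later overlaps T2 either.
T4 starts after T3 ends, so nothing later overlaps T3 either.
T6 starts after T4 ends, so nothing later overlaps T4 either.
T7 starts before T6 ends → T6 and T7 overlap.
T5 starts before T6 ends → T6 and T5 overlap.
T5 starts before T7 ends → T7 and T5 overlap.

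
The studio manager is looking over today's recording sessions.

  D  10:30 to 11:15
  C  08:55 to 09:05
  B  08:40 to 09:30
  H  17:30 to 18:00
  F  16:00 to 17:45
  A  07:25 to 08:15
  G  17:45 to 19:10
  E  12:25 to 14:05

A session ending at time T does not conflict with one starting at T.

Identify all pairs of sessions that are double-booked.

Sorted by start: A, B, C, D, E, F, H, G.
B starts after A ends, so nothing later overlaps A either.
C starts before B ends → B and C overlap.
D starts after B ends, so nothing later overlaps B either.
D starts after C ends, so nothing later overlaps C either.
E starts after D ends, so nothing later overlaps D either.
F starts after E ends, so nothing later overlaps E either.
H starts before F ends → F and H overlap.
G starts exactly when F ends (back-to-back, no overlap).
G starts before H ends → H and G overlap.

B & C, F & H, G & H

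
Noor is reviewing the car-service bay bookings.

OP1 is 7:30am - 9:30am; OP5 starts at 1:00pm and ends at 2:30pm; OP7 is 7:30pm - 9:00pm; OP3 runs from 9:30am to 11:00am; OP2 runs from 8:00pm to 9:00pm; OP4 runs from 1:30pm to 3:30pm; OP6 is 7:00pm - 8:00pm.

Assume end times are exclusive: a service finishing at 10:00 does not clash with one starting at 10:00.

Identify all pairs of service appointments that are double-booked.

Sorted by start: OP1, OP3, OP5, OP4, OP6, OP7, OP2.
OP3 starts exactly when OP1 ends (back-to-back, no overlap) — done with OP1.
OP5 starts after OP3 ends — done with OP3.
OP4 starts before OP5 ends → OP5 and OP4 overlap.
OP6 starts after OP5 ends — done with OP5.
OP6 starts after OP4 ends — done with OP4.
OP7 starts before OP6 ends → OP6 and OP7 overlap.
OP2 starts exactly when OP6 ends (back-to-back, no overlap).
OP2 starts before OP7 ends → OP7 and OP2 overlap.

OP2 & OP7, OP4 & OP5, OP6 & OP7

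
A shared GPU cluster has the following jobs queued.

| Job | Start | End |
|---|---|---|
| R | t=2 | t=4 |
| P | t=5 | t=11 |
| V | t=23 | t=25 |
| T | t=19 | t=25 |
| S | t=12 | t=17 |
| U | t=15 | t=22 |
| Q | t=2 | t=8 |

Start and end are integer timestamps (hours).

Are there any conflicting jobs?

Sorted by start: Q, R, P, S, U, T, V.
R starts before Q ends → Q and R overlap.
That's a conflict, so the schedule is not conflict-free.

Yes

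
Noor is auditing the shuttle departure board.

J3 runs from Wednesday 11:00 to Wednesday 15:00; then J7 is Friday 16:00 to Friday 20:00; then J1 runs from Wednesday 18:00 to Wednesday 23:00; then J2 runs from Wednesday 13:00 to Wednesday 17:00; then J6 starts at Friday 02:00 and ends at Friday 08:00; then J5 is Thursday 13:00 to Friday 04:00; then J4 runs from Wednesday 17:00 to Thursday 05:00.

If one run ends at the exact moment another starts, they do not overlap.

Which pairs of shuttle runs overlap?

J1 & J4, J2 & J3, J5 & J6

Sorted by start: J3, J2, J4, J1, J5, J6, J7.
J2 starts before J3 ends → J3 and J2 overlap.
J4 starts after J3 ends, so nothing later overlaps J3 either.
J4 starts exactly when J2 ends (back-to-back, no overlap), so nothing later overlaps J2 either.
J1 starts before J4 ends → J4 and J1 overlap.
J5 starts after J4 ends, so nothing later overlaps J4 either.
J5 starts after J1 ends, so nothing later overlaps J1 either.
J6 starts before J5 ends → J5 and J6 overlap.
J7 starts after J5 ends.
J7 starts after J6 ends.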